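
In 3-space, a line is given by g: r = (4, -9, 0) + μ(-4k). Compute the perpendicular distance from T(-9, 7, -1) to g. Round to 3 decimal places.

Taking (4, -9, 0) on g with direction v = (0, 0, -4): w = T − (4, -9, 0) = (-13, 16, -1), and w × v = (-64, -52, 0).
Distance = |w × v| / |v| = √6800 / √16 ≈ 20.616.

20.616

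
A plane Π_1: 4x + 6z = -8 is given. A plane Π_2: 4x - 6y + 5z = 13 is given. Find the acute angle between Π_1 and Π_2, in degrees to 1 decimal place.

43.4

cos θ = |n₁·n₂| / (|n₁||n₂|) = |46| / (√52 · √77).
θ = arccos(0.72696) ≈ 43.4°.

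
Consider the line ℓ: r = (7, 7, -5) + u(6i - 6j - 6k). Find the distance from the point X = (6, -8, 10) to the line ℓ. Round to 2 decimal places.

21.23

Taking (7, 7, -5) on ℓ with direction v = (6, -6, -6): w = X − (7, 7, -5) = (-1, -15, 15), and w × v = (180, 84, 96).
Distance = |w × v| / |v| = √48672 / √108 ≈ 21.23.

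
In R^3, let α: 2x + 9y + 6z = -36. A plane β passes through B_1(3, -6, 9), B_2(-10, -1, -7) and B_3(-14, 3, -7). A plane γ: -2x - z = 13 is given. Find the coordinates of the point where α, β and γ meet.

B_1B_2 = (-13, 5, -16), B_1B_3 = (-17, 9, -16); a normal to β is B_1B_2 × B_1B_3 = (64, 64, -32).
Using B_1: β has equation 64x + 64y - 32z = -480.
Solving the 3×3 linear system 2x + 9y + 6z = -36, 64x + 64y - 32z = -480, -2x - z = 13 (e.g. by elimination or Cramer's rule, determinant = 1792) gives (-6, -2, -1).

(-6, -2, -1)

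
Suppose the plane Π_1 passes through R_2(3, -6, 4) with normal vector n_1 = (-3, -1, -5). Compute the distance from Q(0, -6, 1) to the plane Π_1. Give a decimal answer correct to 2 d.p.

Π_1: n_1·r = n_1·R_2 gives -3x - y - 5z = -23.
n·Q − d = (-3)·(0) + (-1)·(-6) + (-5)·(1) − (-23) = 24; |n| = √35.
Distance = |24| / √35 = 24/√35 ≈ 4.06.

4.06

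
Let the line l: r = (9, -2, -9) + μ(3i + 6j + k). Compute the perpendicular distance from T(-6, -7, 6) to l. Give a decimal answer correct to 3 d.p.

19.918

Taking (9, -2, -9) on l with direction v = (3, 6, 1): w = T − (9, -2, -9) = (-15, -5, 15), and w × v = (-95, 60, -75).
Distance = |w × v| / |v| = √18250 / √46 ≈ 19.918.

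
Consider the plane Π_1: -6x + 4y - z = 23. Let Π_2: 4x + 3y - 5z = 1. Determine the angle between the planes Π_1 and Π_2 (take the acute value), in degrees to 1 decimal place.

82.2

cos θ = |n₁·n₂| / (|n₁||n₂|) = |-7| / (√53 · √50).
θ = arccos(0.13598) ≈ 82.2°.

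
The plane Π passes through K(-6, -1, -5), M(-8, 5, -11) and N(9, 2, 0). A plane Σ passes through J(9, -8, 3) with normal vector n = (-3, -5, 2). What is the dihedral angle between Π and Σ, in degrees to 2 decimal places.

85.55

KM = (-2, 6, -6), KN = (15, 3, 5); a normal to Π is KM × KN = (48, -80, -96).
Using K: Π has equation 48x - 80y - 96z = 272.
Σ: n·r = n·J gives -3x - 5y + 2z = 19.
cos θ = |n₁·n₂| / (|n₁||n₂|) = |64| / (√17920 · √38).
θ = arccos(0.07756) ≈ 85.55°.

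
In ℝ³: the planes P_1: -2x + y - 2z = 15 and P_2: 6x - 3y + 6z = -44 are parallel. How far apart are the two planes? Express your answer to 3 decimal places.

Rescale P_2 by 1/(-3): -2x + y - 2z = 44/3. Then distance = |15 − (44/3)| / √9 ≈ 0.111.

0.111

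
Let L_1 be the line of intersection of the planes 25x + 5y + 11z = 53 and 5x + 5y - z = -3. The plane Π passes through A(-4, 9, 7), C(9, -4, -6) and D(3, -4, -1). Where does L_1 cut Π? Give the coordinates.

(4, -5, -2)

Direction of L_1: (25, 5, 11) × (5, 5, -1) = (-60, 80, 100).
A point on L_1: solving the two plane equations with x = -2 gives (-2, 3, 8).
AC = (13, -13, -13), AD = (7, -13, -8); a normal to Π is AC × AD = (-65, 13, -78).
Using A: Π has equation -65x + 13y - 78z = -169.
Substitute r = (-2, 3, 8) + t(-60, 80, 100) into the plane: -455 + (-2860)t = -169, so t = -1/10.
Intersection: (-2, 3, 8) + (-1/10)·(-60, 80, 100) = (4, -5, -2).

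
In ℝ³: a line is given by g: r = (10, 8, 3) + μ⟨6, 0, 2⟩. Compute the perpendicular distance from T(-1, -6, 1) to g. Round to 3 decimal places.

Taking (10, 8, 3) on g with direction v = (6, 0, 2): w = T − (10, 8, 3) = (-11, -14, -2), and w × v = (-28, 10, 84).
Distance = |w × v| / |v| = √7940 / √40 ≈ 14.089.

14.089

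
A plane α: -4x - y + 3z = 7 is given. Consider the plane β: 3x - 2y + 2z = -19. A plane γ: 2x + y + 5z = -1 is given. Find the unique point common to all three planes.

Solving the 3×3 linear system -4x - y + 3z = 7, 3x - 2y + 2z = -19, 2x + y + 5z = -1 (e.g. by elimination or Cramer's rule, determinant = 80) gives (-3, 5, 0).

(-3, 5, 0)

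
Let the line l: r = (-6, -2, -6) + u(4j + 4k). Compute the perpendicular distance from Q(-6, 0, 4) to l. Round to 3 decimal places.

5.657

Taking (-6, -2, -6) on l with direction v = (0, 4, 4): w = Q − (-6, -2, -6) = (0, 2, 10), and w × v = (-32, 0, 0).
Distance = |w × v| / |v| = √1024 / √32 ≈ 5.657.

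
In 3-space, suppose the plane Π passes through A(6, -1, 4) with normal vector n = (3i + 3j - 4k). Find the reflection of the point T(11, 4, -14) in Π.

Π: n·r = n·A gives 3x + 3y - 4z = -1.
λ = (n·T − d)/|n|² = (101 − (-1))/34 = 3.
Reflection = T − 2λn = (11, 4, -14) − 6·(3, 3, -4) = (-7, -14, 10).

(-7, -14, 10)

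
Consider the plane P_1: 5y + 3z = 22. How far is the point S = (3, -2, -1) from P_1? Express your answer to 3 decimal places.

6.002

n·S − d = (0)·(3) + (5)·(-2) + (3)·(-1) − 22 = -35; |n| = √34.
Distance = |-35| / √34 = 35/√34 ≈ 6.002.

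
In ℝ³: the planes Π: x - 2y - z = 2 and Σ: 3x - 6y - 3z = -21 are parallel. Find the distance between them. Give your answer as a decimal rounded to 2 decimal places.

Rescale Σ by 1/3: x - 2y - z = -7. Then distance = |2 − (-7)| / √6 ≈ 3.67.

3.67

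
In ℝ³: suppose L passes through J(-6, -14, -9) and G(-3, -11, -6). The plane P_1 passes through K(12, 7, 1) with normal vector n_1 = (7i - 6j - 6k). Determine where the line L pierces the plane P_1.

(6, -2, 3)

A direction vector for L is G − J = (3, 3, 3).
P_1: n_1·r = n_1·K gives 7x - 6y - 6z = 36.
Substitute r = (-6, -14, -9) + t(3, 3, 3) into the plane: 96 + (-15)t = 36, so t = 4.
Intersection: (-6, -14, -9) + 4·(3, 3, 3) = (6, -2, 3).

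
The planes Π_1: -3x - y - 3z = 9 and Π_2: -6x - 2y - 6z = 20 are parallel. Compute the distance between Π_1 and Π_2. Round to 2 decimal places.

0.23

Rescale Π_2 by 1/2: -3x - y - 3z = 10. Then distance = |9 − 10| / √19 ≈ 0.23.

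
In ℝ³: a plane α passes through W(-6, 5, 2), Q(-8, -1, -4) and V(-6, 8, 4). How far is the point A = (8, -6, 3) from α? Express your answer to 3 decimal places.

WQ = (-2, -6, -6), WV = (0, 3, 2); a normal to α is WQ × WV = (6, 4, -6).
Using W: α has equation 6x + 4y - 6z = -28.
n·A − d = (6)·(8) + (4)·(-6) + (-6)·(3) − (-28) = 34; |n| = √88.
Distance = |34| / √88 = 34/√88 ≈ 3.624.

3.624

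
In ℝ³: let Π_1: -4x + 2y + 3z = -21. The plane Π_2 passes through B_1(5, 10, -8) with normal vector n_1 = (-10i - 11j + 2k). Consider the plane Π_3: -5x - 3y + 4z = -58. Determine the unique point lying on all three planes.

(12, 6, 5)

Π_2: n_1·r = n_1·B_1 gives -10x - 11y + 2z = -176.
Solving the 3×3 linear system -4x + 2y + 3z = -21, -10x - 11y + 2z = -176, -5x - 3y + 4z = -58 (e.g. by elimination or Cramer's rule, determinant = 137) gives (12, 6, 5).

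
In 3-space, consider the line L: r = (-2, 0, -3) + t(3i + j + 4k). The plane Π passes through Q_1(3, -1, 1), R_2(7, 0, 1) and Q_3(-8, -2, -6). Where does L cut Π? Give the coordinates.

(-5, -1, -7)

Q_1R_2 = (4, 1, 0), Q_1Q_3 = (-11, -1, -7); a normal to Π is Q_1R_2 × Q_1Q_3 = (-7, 28, 7).
Using Q_1: Π has equation -7x + 28y + 7z = -42.
Substitute r = (-2, 0, -3) + t(3, 1, 4) into the plane: -7 + 35t = -42, so t = -1.
Intersection: (-2, 0, -3) + (-1)·(3, 1, 4) = (-5, -1, -7).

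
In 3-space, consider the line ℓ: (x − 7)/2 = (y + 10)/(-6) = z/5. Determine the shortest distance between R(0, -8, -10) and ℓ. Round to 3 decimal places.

ℓ has direction (2, -6, 5) through (7, -10, 0).
Taking (7, -10, 0) on ℓ with direction v = (2, -6, 5): w = R − (7, -10, 0) = (-7, 2, -10), and w × v = (-50, 15, 38).
Distance = |w × v| / |v| = √4169 / √65 ≈ 8.009.

8.009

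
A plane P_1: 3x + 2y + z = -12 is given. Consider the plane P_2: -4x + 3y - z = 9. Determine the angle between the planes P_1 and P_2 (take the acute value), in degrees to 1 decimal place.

68.5

cos θ = |n₁·n₂| / (|n₁||n₂|) = |-7| / (√14 · √26).
θ = arccos(0.36690) ≈ 68.5°.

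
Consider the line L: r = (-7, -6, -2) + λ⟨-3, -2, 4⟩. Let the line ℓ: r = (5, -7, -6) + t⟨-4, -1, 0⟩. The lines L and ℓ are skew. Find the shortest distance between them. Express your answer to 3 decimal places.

4.874

Common perpendicular direction n = (-3, -2, 4) × (-4, -1, 0) = (4, -16, -5).
With w = (5, -7, -6) − (-7, -6, -2) = (12, -1, -4), w · n = 84.
Distance = |w · n| / |n| = |84| / √297 ≈ 4.874.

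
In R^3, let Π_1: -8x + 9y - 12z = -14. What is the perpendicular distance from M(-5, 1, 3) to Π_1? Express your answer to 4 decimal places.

1.5882

n·M − d = (-8)·(-5) + (9)·(1) + (-12)·(3) − (-14) = 27; |n| = √289.
Distance = |27| / √289 = 27/√289 ≈ 1.5882.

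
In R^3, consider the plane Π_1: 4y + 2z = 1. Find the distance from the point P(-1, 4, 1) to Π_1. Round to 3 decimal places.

3.801

n·P − d = (0)·(-1) + (4)·(4) + (2)·(1) − 1 = 17; |n| = √20.
Distance = |17| / √20 = 17/√20 ≈ 3.801.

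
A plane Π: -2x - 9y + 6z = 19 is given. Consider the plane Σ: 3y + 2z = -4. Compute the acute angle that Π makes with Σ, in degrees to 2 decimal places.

67.78

cos θ = |n₁·n₂| / (|n₁||n₂|) = |-15| / (√121 · √13).
θ = arccos(0.37820) ≈ 67.78°.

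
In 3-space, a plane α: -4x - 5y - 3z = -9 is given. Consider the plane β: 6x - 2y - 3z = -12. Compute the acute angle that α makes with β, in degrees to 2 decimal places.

cos θ = |n₁·n₂| / (|n₁||n₂|) = |-5| / (√50 · √49).
θ = arccos(0.10102) ≈ 84.20°.

84.20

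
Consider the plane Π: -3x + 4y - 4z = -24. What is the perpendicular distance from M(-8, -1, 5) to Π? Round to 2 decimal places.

n·M − d = (-3)·(-8) + (4)·(-1) + (-4)·(5) − (-24) = 24; |n| = √41.
Distance = |24| / √41 = 24/√41 ≈ 3.75.

3.75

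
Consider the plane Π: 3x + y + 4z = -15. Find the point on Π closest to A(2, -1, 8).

Foot = A − λn with λ = (n·A − d)/|n|² = (37 − (-15))/26 = 2.
Foot = (2, -1, 8) − 2·(3, 1, 4) = (-4, -3, 0).

(-4, -3, 0)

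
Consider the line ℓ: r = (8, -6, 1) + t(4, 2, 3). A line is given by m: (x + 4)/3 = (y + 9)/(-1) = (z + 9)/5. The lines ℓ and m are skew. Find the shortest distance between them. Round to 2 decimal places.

m has direction (3, -1, 5) through (-4, -9, -9).
Common perpendicular direction n = (4, 2, 3) × (3, -1, 5) = (13, -11, -10).
With w = (-4, -9, -9) − (8, -6, 1) = (-12, -3, -10), w · n = -23.
Distance = |w · n| / |n| = |-23| / √390 ≈ 1.16.

1.16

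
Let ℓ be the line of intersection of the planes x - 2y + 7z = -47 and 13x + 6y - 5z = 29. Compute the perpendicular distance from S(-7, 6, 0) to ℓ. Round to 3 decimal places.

5.970

Direction of ℓ: (1, -2, 7) × (13, 6, -5) = (-32, 96, 32).
A point on ℓ: solving the two plane equations with x = 0 gives (0, -1, -7).
Taking (0, -1, -7) on ℓ with direction v = (-32, 96, 32): w = S − (0, -1, -7) = (-7, 7, 7), and w × v = (-448, 0, -448).
Distance = |w × v| / |v| = √401408 / √11264 ≈ 5.970.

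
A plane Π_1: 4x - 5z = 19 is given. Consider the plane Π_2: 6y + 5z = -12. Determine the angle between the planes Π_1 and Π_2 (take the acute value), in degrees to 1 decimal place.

cos θ = |n₁·n₂| / (|n₁||n₂|) = |-25| / (√41 · √61).
θ = arccos(0.49990) ≈ 60.0°.

60.0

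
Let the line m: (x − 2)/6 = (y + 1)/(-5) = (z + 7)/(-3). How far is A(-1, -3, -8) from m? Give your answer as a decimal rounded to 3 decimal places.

3.694

m has direction (6, -5, -3) through (2, -1, -7).
Taking (2, -1, -7) on m with direction v = (6, -5, -3): w = A − (2, -1, -7) = (-3, -2, -1), and w × v = (1, -15, 27).
Distance = |w × v| / |v| = √955 / √70 ≈ 3.694.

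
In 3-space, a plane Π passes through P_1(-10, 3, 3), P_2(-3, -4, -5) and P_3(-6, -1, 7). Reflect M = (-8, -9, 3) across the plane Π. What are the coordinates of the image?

P_1P_2 = (7, -7, -8), P_1P_3 = (4, -4, 4); a normal to Π is P_1P_2 × P_1P_3 = (-60, -60, 0).
Using P_1: Π has equation -60x - 60y = 420.
λ = (n·M − d)/|n|² = (1020 − 420)/7200 = 1/12.
Reflection = M − 2λn = (-8, -9, 3) − (1/6)·(-60, -60, 0) = (2, 1, 3).

(2, 1, 3)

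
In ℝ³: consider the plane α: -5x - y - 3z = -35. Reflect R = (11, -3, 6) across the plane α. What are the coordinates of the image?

λ = (n·R − d)/|n|² = (-70 − (-35))/35 = -1.
Reflection = R − 2λn = (11, -3, 6) − (-2)·(-5, -1, -3) = (1, -5, 0).

(1, -5, 0)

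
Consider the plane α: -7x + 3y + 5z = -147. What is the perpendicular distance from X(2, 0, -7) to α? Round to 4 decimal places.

10.7569

n·X − d = (-7)·(2) + (3)·(0) + (5)·(-7) − (-147) = 98; |n| = √83.
Distance = |98| / √83 = 98/√83 ≈ 10.7569.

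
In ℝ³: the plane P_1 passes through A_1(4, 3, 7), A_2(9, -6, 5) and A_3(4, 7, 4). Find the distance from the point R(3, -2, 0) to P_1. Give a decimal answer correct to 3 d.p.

A_1A_2 = (5, -9, -2), A_1A_3 = (0, 4, -3); a normal to P_1 is A_1A_2 × A_1A_3 = (35, 15, 20).
Using A_1: P_1 has equation 35x + 15y + 20z = 325.
n·R − d = (35)·(3) + (15)·(-2) + (20)·(0) − 325 = -250; |n| = √1850.
Distance = |-250| / √1850 = 250/√1850 ≈ 5.812.

5.812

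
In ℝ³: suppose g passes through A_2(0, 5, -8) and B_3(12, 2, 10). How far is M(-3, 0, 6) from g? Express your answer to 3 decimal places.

A direction vector for g is B_3 − A_2 = (12, -3, 18).
Taking (0, 5, -8) on g with direction v = (12, -3, 18): w = M − (0, 5, -8) = (-3, -5, 14), and w × v = (-48, 222, 69).
Distance = |w × v| / |v| = √56349 / √477 ≈ 10.869.

10.869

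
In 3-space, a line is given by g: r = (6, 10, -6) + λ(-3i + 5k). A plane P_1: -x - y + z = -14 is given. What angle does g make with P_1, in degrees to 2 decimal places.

52.38

sin θ = |n·v| / (|n||v|) = |8| / (√3 · √34) = 0.79212.
θ ≈ 52.38°.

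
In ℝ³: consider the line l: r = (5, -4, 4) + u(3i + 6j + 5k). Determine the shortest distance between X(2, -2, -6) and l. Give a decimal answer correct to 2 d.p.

Taking (5, -4, 4) on l with direction v = (3, 6, 5): w = X − (5, -4, 4) = (-3, 2, -10), and w × v = (70, -15, -24).
Distance = |w × v| / |v| = √5701 / √70 ≈ 9.02.

9.02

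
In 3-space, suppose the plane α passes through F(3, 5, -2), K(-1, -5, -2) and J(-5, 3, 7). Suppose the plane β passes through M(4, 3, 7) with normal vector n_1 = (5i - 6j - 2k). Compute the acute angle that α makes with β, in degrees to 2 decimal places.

FK = (-4, -10, 0), FJ = (-8, -2, 9); a normal to α is FK × FJ = (-90, 36, -72).
Using F: α has equation -90x + 36y - 72z = 54.
β: n_1·r = n_1·M gives 5x - 6y - 2z = -12.
cos θ = |n₁·n₂| / (|n₁||n₂|) = |-522| / (√14580 · √65).
θ = arccos(0.53621) ≈ 57.57°.

57.57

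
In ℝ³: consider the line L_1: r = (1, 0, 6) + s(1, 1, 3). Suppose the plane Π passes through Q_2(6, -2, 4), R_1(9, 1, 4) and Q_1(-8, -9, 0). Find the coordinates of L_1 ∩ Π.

Q_2R_1 = (3, 3, 0), Q_2Q_1 = (-14, -7, -4); a normal to Π is Q_2R_1 × Q_2Q_1 = (-12, 12, 21).
Using Q_2: Π has equation -12x + 12y + 21z = -12.
Substitute r = (1, 0, 6) + t(1, 1, 3) into the plane: 114 + 63t = -12, so t = -2.
Intersection: (1, 0, 6) + (-2)·(1, 1, 3) = (-1, -2, 0).

(-1, -2, 0)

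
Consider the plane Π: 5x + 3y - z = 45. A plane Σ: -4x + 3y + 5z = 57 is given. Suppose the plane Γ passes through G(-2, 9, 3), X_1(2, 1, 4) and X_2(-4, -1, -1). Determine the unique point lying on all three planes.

GX_1 = (4, -8, 1), GX_2 = (-2, -10, -4); a normal to Γ is GX_1 × GX_2 = (42, 14, -56).
Using G: Γ has equation 42x + 14y - 56z = -126.
Solving the 3×3 linear system 5x + 3y - z = 45, -4x + 3y + 5z = 57, 42x + 14y - 56z = -126 (e.g. by elimination or Cramer's rule, determinant = -1050) gives (4, 11, 8).

(4, 11, 8)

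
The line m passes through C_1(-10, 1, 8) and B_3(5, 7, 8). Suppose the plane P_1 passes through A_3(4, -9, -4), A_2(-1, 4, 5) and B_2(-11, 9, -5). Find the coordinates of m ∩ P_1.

A direction vector for m is B_3 − C_1 = (15, 6, 0).
A_3A_2 = (-5, 13, 9), A_3B_2 = (-15, 18, -1); a normal to P_1 is A_3A_2 × A_3B_2 = (-175, -140, 105).
Using A_3: P_1 has equation -175x - 140y + 105z = 140.
Substitute r = (-10, 1, 8) + t(15, 6, 0) into the plane: 2450 + (-3465)t = 140, so t = 2/3.
Intersection: (-10, 1, 8) + (2/3)·(15, 6, 0) = (0, 5, 8).

(0, 5, 8)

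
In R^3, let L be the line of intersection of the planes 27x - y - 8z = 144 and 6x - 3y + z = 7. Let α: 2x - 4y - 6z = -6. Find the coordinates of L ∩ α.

Direction of L: (27, -1, -8) × (6, -3, 1) = (-25, -75, -75).
A point on L: solving the two plane equations with x = 4 gives (4, 4, -5).
Substitute r = (4, 4, -5) + t(-25, -75, -75) into the plane: 22 + 700t = -6, so t = -1/25.
Intersection: (4, 4, -5) + (-1/25)·(-25, -75, -75) = (5, 7, -2).

(5, 7, -2)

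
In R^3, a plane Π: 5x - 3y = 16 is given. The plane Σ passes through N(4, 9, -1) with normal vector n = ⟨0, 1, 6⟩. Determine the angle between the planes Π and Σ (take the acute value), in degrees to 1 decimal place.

Σ: n·r = n·N gives y + 6z = 3.
cos θ = |n₁·n₂| / (|n₁||n₂|) = |-3| / (√34 · √37).
θ = arccos(0.08458) ≈ 85.1°.

85.1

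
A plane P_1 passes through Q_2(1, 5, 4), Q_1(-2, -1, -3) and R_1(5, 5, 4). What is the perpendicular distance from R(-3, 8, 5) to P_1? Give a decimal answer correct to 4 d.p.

Q_2Q_1 = (-3, -6, -7), Q_2R_1 = (4, 0, 0); a normal to P_1 is Q_2Q_1 × Q_2R_1 = (0, -28, 24).
Using Q_2: P_1 has equation -28y + 24z = -44.
n·R − d = (0)·(-3) + (-28)·(8) + (24)·(5) − (-44) = -60; |n| = √1360.
Distance = |-60| / √1360 = 60/√1360 ≈ 1.6270.

1.6270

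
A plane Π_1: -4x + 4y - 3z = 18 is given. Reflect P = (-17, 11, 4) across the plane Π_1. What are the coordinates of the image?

(-1, -5, 16)

λ = (n·P − d)/|n|² = (100 − 18)/41 = 2.
Reflection = P − 2λn = (-17, 11, 4) − 4·(-4, 4, -3) = (-1, -5, 16).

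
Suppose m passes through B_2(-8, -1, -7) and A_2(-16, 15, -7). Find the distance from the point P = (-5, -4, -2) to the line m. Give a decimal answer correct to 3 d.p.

5.177

A direction vector for m is A_2 − B_2 = (-8, 16, 0).
Taking (-8, -1, -7) on m with direction v = (-8, 16, 0): w = P − (-8, -1, -7) = (3, -3, 5), and w × v = (-80, -40, 24).
Distance = |w × v| / |v| = √8576 / √320 ≈ 5.177.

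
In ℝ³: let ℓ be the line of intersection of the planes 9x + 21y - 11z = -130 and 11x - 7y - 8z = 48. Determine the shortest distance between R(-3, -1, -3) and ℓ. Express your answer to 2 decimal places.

5.89

Direction of ℓ: (9, 21, -11) × (11, -7, -8) = (-245, -49, -294).
A point on ℓ: solving the two plane equations with x = 2 gives (2, -6, 2).
Taking (2, -6, 2) on ℓ with direction v = (-245, -49, -294): w = R − (2, -6, 2) = (-5, 5, -5), and w × v = (-1715, -245, 1470).
Distance = |w × v| / |v| = √5162150 / √148862 ≈ 5.89.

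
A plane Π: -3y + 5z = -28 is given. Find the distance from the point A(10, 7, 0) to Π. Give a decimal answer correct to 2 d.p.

n·A − d = (0)·(10) + (-3)·(7) + (5)·(0) − (-28) = 7; |n| = √34.
Distance = |7| / √34 = 7/√34 ≈ 1.20.

1.20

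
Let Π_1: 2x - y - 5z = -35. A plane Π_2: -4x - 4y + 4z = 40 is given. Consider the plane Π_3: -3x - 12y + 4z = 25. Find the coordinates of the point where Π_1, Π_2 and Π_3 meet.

Solving the 3×3 linear system 2x - y - 5z = -35, -4x - 4y + 4z = 40, -3x - 12y + 4z = 25 (e.g. by elimination or Cramer's rule, determinant = -120) gives (-7, 1, 4).

(-7, 1, 4)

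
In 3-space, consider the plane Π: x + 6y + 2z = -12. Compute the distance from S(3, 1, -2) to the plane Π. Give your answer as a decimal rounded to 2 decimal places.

2.65

n·S − d = (1)·(3) + (6)·(1) + (2)·(-2) − (-12) = 17; |n| = √41.
Distance = |17| / √41 = 17/√41 ≈ 2.65.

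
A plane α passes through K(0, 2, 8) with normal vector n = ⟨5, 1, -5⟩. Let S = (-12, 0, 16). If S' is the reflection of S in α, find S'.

(8, 4, -4)

α: n·r = n·K gives 5x + y - 5z = -38.
λ = (n·S − d)/|n|² = (-140 − (-38))/51 = -2.
Reflection = S − 2λn = (-12, 0, 16) − (-4)·(5, 1, -5) = (8, 4, -4).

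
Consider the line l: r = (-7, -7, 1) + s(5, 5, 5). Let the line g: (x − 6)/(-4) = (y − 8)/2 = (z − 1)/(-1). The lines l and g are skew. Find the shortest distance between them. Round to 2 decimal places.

11.43

g has direction (-4, 2, -1) through (6, 8, 1).
Common perpendicular direction n = (5, 5, 5) × (-4, 2, -1) = (-15, -15, 30).
With w = (6, 8, 1) − (-7, -7, 1) = (13, 15, 0), w · n = -420.
Distance = |w · n| / |n| = |-420| / √1350 ≈ 11.43.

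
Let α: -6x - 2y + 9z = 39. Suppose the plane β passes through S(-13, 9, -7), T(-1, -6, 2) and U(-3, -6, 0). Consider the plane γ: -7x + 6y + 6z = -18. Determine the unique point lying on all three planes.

(0, -6, 3)

ST = (12, -15, 9), SU = (10, -15, 7); a normal to β is ST × SU = (30, 6, -30).
Using S: β has equation 30x + 6y - 30z = -126.
Solving the 3×3 linear system -6x - 2y + 9z = 39, 30x + 6y - 30z = -126, -7x + 6y + 6z = -18 (e.g. by elimination or Cramer's rule, determinant = 642) gives (0, -6, 3).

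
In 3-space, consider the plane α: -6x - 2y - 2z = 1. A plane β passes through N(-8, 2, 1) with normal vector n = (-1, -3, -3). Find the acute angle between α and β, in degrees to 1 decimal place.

51.5

β: n·r = n·N gives -x - 3y - 3z = -1.
cos θ = |n₁·n₂| / (|n₁||n₂|) = |18| / (√44 · √19).
θ = arccos(0.62254) ≈ 51.5°.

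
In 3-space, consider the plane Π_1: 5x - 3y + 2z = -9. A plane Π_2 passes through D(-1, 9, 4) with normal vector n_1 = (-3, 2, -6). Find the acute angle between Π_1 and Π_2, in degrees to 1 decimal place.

40.1

Π_2: n_1·r = n_1·D gives -3x + 2y - 6z = -3.
cos θ = |n₁·n₂| / (|n₁||n₂|) = |-33| / (√38 · √49).
θ = arccos(0.76476) ≈ 40.1°.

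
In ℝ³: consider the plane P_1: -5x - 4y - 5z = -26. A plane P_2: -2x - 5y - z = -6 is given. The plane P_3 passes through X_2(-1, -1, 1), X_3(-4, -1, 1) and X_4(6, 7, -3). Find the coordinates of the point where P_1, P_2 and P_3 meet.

X_2X_3 = (-3, 0, 0), X_2X_4 = (7, 8, -4); a normal to P_3 is X_2X_3 × X_2X_4 = (0, -12, -24).
Using X_2: P_3 has equation -12y - 24z = -12.
Solving the 3×3 linear system -5x - 4y - 5z = -26, -2x - 5y - z = -6, -12y - 24z = -12 (e.g. by elimination or Cramer's rule, determinant = -468) gives (5, -1, 1).

(5, -1, 1)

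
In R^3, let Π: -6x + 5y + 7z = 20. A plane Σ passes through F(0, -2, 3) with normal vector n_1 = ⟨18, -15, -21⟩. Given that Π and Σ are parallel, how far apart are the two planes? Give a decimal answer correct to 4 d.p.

0.8581

Σ: n_1·r = n_1·F gives 18x - 15y - 21z = -33.
Rescale Σ by 1/(-3): -6x + 5y + 7z = 11. Then distance = |20 − 11| / √110 ≈ 0.8581.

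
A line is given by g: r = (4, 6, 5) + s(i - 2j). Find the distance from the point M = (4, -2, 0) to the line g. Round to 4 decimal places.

Taking (4, 6, 5) on g with direction v = (1, -2, 0): w = M − (4, 6, 5) = (0, -8, -5), and w × v = (-10, -5, 8).
Distance = |w × v| / |v| = √189 / √5 ≈ 6.1482.

6.1482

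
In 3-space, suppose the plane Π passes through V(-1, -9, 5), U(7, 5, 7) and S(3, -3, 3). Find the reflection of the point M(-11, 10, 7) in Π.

(19, -8, 13)

VU = (8, 14, 2), VS = (4, 6, -2); a normal to Π is VU × VS = (-40, 24, -8).
Using V: Π has equation -40x + 24y - 8z = -216.
λ = (n·M − d)/|n|² = (624 − (-216))/2240 = 3/8.
Reflection = M − 2λn = (-11, 10, 7) − (3/4)·(-40, 24, -8) = (19, -8, 13).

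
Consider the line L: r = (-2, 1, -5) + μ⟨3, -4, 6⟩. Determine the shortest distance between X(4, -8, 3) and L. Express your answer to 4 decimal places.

Taking (-2, 1, -5) on L with direction v = (3, -4, 6): w = X − (-2, 1, -5) = (6, -9, 8), and w × v = (-22, -12, 3).
Distance = |w × v| / |v| = √637 / √61 ≈ 3.2315.

3.2315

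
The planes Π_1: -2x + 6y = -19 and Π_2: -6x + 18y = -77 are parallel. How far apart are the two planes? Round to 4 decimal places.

Rescale Π_2 by 1/3: -2x + 6y = -77/3. Then distance = |-19 − (-77/3)| / √40 ≈ 1.0541.

1.0541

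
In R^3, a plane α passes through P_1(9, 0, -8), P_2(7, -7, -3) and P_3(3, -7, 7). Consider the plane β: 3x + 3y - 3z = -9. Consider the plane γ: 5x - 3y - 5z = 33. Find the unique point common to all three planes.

(5, -6, 2)

P_1P_2 = (-2, -7, 5), P_1P_3 = (-6, -7, 15); a normal to α is P_1P_2 × P_1P_3 = (-70, 0, -28).
Using P_1: α has equation -70x - 28z = -406.
Solving the 3×3 linear system -70x - 28z = -406, 3x + 3y - 3z = -9, 5x - 3y - 5z = 33 (e.g. by elimination or Cramer's rule, determinant = 2352) gives (5, -6, 2).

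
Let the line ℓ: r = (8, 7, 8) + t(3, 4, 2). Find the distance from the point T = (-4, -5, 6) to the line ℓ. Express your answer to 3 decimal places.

Taking (8, 7, 8) on ℓ with direction v = (3, 4, 2): w = T − (8, 7, 8) = (-12, -12, -2), and w × v = (-16, 18, -12).
Distance = |w × v| / |v| = √724 / √29 ≈ 4.997.

4.997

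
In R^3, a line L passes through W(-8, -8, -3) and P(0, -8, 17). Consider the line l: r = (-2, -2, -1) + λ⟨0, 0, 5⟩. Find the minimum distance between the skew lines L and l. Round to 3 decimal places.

A direction vector for L is P − W = (8, 0, 20).
Common perpendicular direction n = (8, 0, 20) × (0, 0, 5) = (0, -40, 0).
With w = (-2, -2, -1) − (-8, -8, -3) = (6, 6, 2), w · n = -240.
Distance = |w · n| / |n| = |-240| / √1600 ≈ 6.000.

6.000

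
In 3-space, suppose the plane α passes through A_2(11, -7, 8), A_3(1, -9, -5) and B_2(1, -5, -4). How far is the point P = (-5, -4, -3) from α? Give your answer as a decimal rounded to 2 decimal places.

A_2A_3 = (-10, -2, -13), A_2B_2 = (-10, 2, -12); a normal to α is A_2A_3 × A_2B_2 = (50, 10, -40).
Using A_2: α has equation 50x + 10y - 40z = 160.
n·P − d = (50)·(-5) + (10)·(-4) + (-40)·(-3) − 160 = -330; |n| = √4200.
Distance = |-330| / √4200 = 330/√4200 ≈ 5.09.

5.09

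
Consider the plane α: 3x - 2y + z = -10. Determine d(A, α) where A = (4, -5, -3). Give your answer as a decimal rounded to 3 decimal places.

n·A − d = (3)·(4) + (-2)·(-5) + (1)·(-3) − (-10) = 29; |n| = √14.
Distance = |29| / √14 = 29/√14 ≈ 7.751.

7.751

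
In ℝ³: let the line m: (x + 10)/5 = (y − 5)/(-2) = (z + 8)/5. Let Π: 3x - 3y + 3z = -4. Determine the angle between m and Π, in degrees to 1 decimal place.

70.5

m has direction (5, -2, 5) through (-10, 5, -8).
sin θ = |n·v| / (|n||v|) = |36| / (√27 · √54) = 0.94281.
θ ≈ 70.5°.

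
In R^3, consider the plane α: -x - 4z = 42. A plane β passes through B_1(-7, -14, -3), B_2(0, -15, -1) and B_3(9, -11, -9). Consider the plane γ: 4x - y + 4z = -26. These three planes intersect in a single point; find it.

B_1B_2 = (7, -1, 2), B_1B_3 = (16, 3, -6); a normal to β is B_1B_2 × B_1B_3 = (0, 74, 37).
Using B_1: β has equation 74y + 37z = -1147.
Solving the 3×3 linear system -x - 4z = 42, 74y + 37z = -1147, 4x - y + 4z = -26 (e.g. by elimination or Cramer's rule, determinant = 851) gives (2, -10, -11).

(2, -10, -11)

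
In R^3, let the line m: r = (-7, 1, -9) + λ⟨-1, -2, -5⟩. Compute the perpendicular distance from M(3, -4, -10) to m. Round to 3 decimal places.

Taking (-7, 1, -9) on m with direction v = (-1, -2, -5): w = M − (-7, 1, -9) = (10, -5, -1), and w × v = (23, 51, -25).
Distance = |w × v| / |v| = √3755 / √30 ≈ 11.188.

11.188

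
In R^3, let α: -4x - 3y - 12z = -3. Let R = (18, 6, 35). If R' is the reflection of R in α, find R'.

(-6, -12, -37)

λ = (n·R − d)/|n|² = (-510 − (-3))/169 = -3.
Reflection = R − 2λn = (18, 6, 35) − (-6)·(-4, -3, -12) = (-6, -12, -37).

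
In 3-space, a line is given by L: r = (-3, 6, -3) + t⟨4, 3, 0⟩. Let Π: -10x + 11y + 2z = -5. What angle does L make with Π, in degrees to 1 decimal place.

5.4

sin θ = |n·v| / (|n||v|) = |-7| / (√225 · √25) = 0.09333.
θ ≈ 5.4°.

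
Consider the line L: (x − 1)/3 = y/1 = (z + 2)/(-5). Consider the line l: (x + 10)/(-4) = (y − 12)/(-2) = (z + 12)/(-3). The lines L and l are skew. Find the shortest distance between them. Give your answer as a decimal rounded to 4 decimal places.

16.0473

L has direction (3, 1, -5) through (1, 0, -2).
l has direction (-4, -2, -3) through (-10, 12, -12).
Common perpendicular direction n = (3, 1, -5) × (-4, -2, -3) = (-13, 29, -2).
With w = (-10, 12, -12) − (1, 0, -2) = (-11, 12, -10), w · n = 511.
Distance = |w · n| / |n| = |511| / √1014 ≈ 16.0473.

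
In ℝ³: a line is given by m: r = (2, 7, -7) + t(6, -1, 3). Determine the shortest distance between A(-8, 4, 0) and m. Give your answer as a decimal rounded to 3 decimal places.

11.394

Taking (2, 7, -7) on m with direction v = (6, -1, 3): w = A − (2, 7, -7) = (-10, -3, 7), and w × v = (-2, 72, 28).
Distance = |w × v| / |v| = √5972 / √46 ≈ 11.394.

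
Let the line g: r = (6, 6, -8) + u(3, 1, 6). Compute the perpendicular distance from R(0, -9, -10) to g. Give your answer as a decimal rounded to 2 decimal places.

Taking (6, 6, -8) on g with direction v = (3, 1, 6): w = R − (6, 6, -8) = (-6, -15, -2), and w × v = (-88, 30, 39).
Distance = |w × v| / |v| = √10165 / √46 ≈ 14.87.

14.87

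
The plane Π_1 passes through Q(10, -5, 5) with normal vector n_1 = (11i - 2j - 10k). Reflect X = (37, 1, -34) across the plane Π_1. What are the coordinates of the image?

Π_1: n_1·r = n_1·Q gives 11x - 2y - 10z = 70.
λ = (n·X − d)/|n|² = (745 − 70)/225 = 3.
Reflection = X − 2λn = (37, 1, -34) − 6·(11, -2, -10) = (-29, 13, 26).

(-29, 13, 26)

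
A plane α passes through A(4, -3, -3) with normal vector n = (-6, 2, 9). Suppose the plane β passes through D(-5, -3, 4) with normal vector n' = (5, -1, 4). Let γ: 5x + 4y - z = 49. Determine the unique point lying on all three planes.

α: n·r = n·A gives -6x + 2y + 9z = -57.
β: n'·r = n'·D gives 5x - y + 4z = -6.
Solving the 3×3 linear system -6x + 2y + 9z = -57, 5x - y + 4z = -6, 5x + 4y - z = 49 (e.g. by elimination or Cramer's rule, determinant = 365) gives (4, 6, -5).

(4, 6, -5)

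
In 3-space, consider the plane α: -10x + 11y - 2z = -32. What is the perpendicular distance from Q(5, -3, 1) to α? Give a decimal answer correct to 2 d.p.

3.53

n·Q − d = (-10)·(5) + (11)·(-3) + (-2)·(1) − (-32) = -53; |n| = √225.
Distance = |-53| / √225 = 53/√225 ≈ 3.53.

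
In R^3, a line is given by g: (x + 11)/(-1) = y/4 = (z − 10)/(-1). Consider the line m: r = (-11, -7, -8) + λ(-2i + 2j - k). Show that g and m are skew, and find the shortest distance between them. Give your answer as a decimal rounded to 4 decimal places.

g has direction (-1, 4, -1) through (-11, 0, 10).
Common perpendicular direction n = (-1, 4, -1) × (-2, 2, -1) = (-2, 1, 6).
With w = (-11, -7, -8) − (-11, 0, 10) = (0, -7, -18), w · n = -115.
Since n ≠ 0 the lines are not parallel, and w · n = -115 ≠ 0 so they do not intersect; hence they are skew.
Distance = |w · n| / |n| = |-115| / √41 ≈ 17.9600.

17.9600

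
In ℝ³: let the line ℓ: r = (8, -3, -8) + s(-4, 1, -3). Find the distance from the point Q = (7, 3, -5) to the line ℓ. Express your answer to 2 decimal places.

6.78

Taking (8, -3, -8) on ℓ with direction v = (-4, 1, -3): w = Q − (8, -3, -8) = (-1, 6, 3), and w × v = (-21, -15, 23).
Distance = |w × v| / |v| = √1195 / √26 ≈ 6.78.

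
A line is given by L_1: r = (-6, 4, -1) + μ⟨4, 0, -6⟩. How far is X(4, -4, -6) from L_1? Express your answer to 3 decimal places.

Taking (-6, 4, -1) on L_1 with direction v = (4, 0, -6): w = X − (-6, 4, -1) = (10, -8, -5), and w × v = (48, 40, 32).
Distance = |w × v| / |v| = √4928 / √52 ≈ 9.735.

9.735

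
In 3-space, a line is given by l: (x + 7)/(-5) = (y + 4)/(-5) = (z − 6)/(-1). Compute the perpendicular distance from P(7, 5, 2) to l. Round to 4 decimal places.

7.1702

l has direction (-5, -5, -1) through (-7, -4, 6).
Taking (-7, -4, 6) on l with direction v = (-5, -5, -1): w = P − (-7, -4, 6) = (14, 9, -4), and w × v = (-29, 34, -25).
Distance = |w × v| / |v| = √2622 / √51 ≈ 7.1702.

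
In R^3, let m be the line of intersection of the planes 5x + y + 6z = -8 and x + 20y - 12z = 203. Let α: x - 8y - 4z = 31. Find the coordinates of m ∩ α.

(11, 3, -11)

Direction of m: (5, 1, 6) × (1, 20, -12) = (-132, 66, 99).
A point on m: solving the two plane equations with x = -5 gives (-5, 11, 1).
Substitute r = (-5, 11, 1) + t(-132, 66, 99) into the plane: -97 + (-1056)t = 31, so t = -4/33.
Intersection: (-5, 11, 1) + (-4/33)·(-132, 66, 99) = (11, 3, -11).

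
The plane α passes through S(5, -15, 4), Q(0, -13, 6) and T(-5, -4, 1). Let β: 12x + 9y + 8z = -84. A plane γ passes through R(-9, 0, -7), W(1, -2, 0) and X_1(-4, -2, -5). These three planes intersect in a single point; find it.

(-5, 0, -3)

SQ = (-5, 2, 2), ST = (-10, 11, -3); a normal to α is SQ × ST = (-28, -35, -35).
Using S: α has equation -28x - 35y - 35z = 245.
RW = (10, -2, 7), RX_1 = (5, -2, 2); a normal to γ is RW × RX_1 = (10, 15, -10).
Using R: γ has equation 10x + 15y - 10z = -20.
Solving the 3×3 linear system -28x - 35y - 35z = 245, 12x + 9y + 8z = -84, 10x + 15y - 10z = -20 (e.g. by elimination or Cramer's rule, determinant = -4270) gives (-5, 0, -3).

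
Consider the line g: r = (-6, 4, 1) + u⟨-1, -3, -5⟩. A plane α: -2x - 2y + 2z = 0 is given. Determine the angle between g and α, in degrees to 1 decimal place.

5.6

sin θ = |n·v| / (|n||v|) = |-2| / (√12 · √35) = 0.09759.
θ ≈ 5.6°.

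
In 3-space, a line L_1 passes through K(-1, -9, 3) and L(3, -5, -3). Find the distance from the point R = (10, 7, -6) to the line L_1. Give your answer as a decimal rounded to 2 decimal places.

A direction vector for L_1 is L − K = (4, 4, -6).
Taking (-1, -9, 3) on L_1 with direction v = (4, 4, -6): w = R − (-1, -9, 3) = (11, 16, -9), and w × v = (-60, 30, -20).
Distance = |w × v| / |v| = √4900 / √68 ≈ 8.49.

8.49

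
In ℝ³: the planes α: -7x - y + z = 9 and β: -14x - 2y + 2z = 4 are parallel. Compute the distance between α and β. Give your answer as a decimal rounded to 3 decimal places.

Rescale β by 1/2: -7x - y + z = 2. Then distance = |9 − 2| / √51 ≈ 0.980.

0.980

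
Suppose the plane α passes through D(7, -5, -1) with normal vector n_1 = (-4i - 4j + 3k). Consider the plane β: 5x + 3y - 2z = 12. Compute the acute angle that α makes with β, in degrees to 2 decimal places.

15.69

α: n_1·r = n_1·D gives -4x - 4y + 3z = -11.
cos θ = |n₁·n₂| / (|n₁||n₂|) = |-38| / (√41 · √38).
θ = arccos(0.96272) ≈ 15.69°.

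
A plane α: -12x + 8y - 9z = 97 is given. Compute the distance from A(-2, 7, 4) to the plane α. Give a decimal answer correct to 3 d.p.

3.118

n·A − d = (-12)·(-2) + (8)·(7) + (-9)·(4) − 97 = -53; |n| = √289.
Distance = |-53| / √289 = 53/√289 ≈ 3.118.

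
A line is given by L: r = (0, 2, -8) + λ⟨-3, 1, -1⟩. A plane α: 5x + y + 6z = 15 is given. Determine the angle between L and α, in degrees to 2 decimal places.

49.98

sin θ = |n·v| / (|n||v|) = |-20| / (√62 · √11) = 0.76584.
θ ≈ 49.98°.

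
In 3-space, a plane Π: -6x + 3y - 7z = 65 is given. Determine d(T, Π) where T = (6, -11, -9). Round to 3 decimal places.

7.323

n·T − d = (-6)·(6) + (3)·(-11) + (-7)·(-9) − 65 = -71; |n| = √94.
Distance = |-71| / √94 = 71/√94 ≈ 7.323.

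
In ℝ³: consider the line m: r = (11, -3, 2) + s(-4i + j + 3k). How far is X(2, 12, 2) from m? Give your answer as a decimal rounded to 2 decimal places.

14.35

Taking (11, -3, 2) on m with direction v = (-4, 1, 3): w = X − (11, -3, 2) = (-9, 15, 0), and w × v = (45, 27, 51).
Distance = |w × v| / |v| = √5355 / √26 ≈ 14.35.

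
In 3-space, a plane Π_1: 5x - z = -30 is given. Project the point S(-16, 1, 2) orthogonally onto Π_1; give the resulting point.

Foot = S − λn with λ = (n·S − d)/|n|² = (-82 − (-30))/26 = -2.
Foot = (-16, 1, 2) − (-2)·(5, 0, -1) = (-6, 1, 0).

(-6, 1, 0)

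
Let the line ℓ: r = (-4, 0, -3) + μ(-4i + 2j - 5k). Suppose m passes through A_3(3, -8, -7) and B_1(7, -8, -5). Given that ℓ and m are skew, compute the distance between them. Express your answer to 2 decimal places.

10.42

A direction vector for m is B_1 − A_3 = (4, 0, 2).
Common perpendicular direction n = (-4, 2, -5) × (4, 0, 2) = (4, -12, -8).
With w = (3, -8, -7) − (-4, 0, -3) = (7, -8, -4), w · n = 156.
Distance = |w · n| / |n| = |156| / √224 ≈ 10.42.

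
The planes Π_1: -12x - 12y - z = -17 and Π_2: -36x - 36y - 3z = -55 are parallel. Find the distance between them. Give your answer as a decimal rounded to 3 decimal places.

Rescale Π_2 by 1/3: -12x - 12y - z = -55/3. Then distance = |-17 − (-55/3)| / √289 ≈ 0.078.

0.078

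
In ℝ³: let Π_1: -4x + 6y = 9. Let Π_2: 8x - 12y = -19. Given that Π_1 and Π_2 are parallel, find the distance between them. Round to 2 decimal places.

0.07

Rescale Π_2 by 1/(-2): -4x + 6y = 19/2. Then distance = |9 − (19/2)| / √52 ≈ 0.07.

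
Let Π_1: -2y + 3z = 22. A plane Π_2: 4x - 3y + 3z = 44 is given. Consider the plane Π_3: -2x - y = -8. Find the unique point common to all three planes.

(5, -2, 6)

Solving the 3×3 linear system -2y + 3z = 22, 4x - 3y + 3z = 44, -2x - y = -8 (e.g. by elimination or Cramer's rule, determinant = -18) gives (5, -2, 6).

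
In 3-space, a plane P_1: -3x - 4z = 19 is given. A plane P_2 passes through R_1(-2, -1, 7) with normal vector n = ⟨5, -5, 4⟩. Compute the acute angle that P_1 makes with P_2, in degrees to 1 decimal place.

40.3

P_2: n·r = n·R_1 gives 5x - 5y + 4z = 23.
cos θ = |n₁·n₂| / (|n₁||n₂|) = |-31| / (√25 · √66).
θ = arccos(0.76317) ≈ 40.3°.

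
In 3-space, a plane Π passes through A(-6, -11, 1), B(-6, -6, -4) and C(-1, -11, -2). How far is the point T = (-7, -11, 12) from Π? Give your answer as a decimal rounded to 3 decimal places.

6.770

AB = (0, 5, -5), AC = (5, 0, -3); a normal to Π is AB × AC = (-15, -25, -25).
Using A: Π has equation -15x - 25y - 25z = 340.
n·T − d = (-15)·(-7) + (-25)·(-11) + (-25)·(12) − 340 = -260; |n| = √1475.
Distance = |-260| / √1475 = 260/√1475 ≈ 6.770.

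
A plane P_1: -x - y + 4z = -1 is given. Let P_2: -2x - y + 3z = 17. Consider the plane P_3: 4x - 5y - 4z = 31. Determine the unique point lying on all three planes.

Solving the 3×3 linear system -x - y + 4z = -1, -2x - y + 3z = 17, 4x - 5y - 4z = 31 (e.g. by elimination or Cramer's rule, determinant = 33) gives (-12, -11, -6).

(-12, -11, -6)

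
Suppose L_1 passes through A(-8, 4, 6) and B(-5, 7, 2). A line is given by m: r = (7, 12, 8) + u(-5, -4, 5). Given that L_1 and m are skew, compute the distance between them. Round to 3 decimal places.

5.240

A direction vector for L_1 is B − A = (3, 3, -4).
Common perpendicular direction n = (3, 3, -4) × (-5, -4, 5) = (-1, 5, 3).
With w = (7, 12, 8) − (-8, 4, 6) = (15, 8, 2), w · n = 31.
Distance = |w · n| / |n| = |31| / √35 ≈ 5.240.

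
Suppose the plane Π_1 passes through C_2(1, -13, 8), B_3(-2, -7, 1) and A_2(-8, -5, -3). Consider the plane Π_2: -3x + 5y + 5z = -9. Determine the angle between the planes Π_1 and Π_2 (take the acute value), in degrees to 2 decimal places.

C_2B_3 = (-3, 6, -7), C_2A_2 = (-9, 8, -11); a normal to Π_1 is C_2B_3 × C_2A_2 = (-10, 30, 30).
Using C_2: Π_1 has equation -10x + 30y + 30z = -160.
cos θ = |n₁·n₂| / (|n₁||n₂|) = |330| / (√1900 · √59).
θ = arccos(0.98562) ≈ 9.73°.

9.73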